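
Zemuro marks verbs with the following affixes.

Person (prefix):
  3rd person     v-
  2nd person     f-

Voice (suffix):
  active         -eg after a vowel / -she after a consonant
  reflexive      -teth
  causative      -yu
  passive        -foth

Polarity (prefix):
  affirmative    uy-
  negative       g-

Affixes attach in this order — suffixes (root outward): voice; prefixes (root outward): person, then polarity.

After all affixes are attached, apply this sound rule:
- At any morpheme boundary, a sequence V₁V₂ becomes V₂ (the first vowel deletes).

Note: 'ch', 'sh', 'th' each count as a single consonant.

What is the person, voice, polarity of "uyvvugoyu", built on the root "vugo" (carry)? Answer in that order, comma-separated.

Segment: uy-v-vugo-yu.
person: v- → 3rd person.
voice: -yu → causative.
polarity: uy- → affirmative.

3rd person, causative, affirmative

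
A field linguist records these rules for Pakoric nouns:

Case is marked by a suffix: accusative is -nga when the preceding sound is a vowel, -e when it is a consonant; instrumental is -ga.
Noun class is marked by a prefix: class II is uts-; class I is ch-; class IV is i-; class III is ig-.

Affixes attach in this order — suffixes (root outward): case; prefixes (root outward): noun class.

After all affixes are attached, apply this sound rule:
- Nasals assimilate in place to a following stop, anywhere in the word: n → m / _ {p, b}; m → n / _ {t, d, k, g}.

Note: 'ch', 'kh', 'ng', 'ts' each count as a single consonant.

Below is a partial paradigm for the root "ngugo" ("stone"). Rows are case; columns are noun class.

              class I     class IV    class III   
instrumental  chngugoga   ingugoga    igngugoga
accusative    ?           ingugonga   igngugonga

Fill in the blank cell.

chngugonga

Attach noun class class I ch- → chngugo.
Attach case accusative -nga (after vowel 'o') → chngugonga.
Nasal assimilation: no change.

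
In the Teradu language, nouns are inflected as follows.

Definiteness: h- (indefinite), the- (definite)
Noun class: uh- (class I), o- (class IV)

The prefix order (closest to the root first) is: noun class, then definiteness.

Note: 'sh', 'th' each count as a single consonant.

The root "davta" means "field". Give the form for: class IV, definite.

Attach noun class class IV o- → odavta.
Attach definiteness definite the- → theodavta.

theodavta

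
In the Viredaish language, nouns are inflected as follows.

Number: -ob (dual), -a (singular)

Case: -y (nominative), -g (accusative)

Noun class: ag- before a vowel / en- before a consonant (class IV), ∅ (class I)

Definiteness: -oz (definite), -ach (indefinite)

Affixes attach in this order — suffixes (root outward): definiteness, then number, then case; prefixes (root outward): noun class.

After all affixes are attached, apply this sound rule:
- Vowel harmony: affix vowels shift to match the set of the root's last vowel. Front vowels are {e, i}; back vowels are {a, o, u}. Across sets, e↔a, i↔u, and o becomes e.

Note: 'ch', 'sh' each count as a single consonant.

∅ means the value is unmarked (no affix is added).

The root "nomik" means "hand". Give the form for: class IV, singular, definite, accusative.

ennomikezeg

Attach definiteness definite -oz → nomikoz.
Attach noun class class IV en- (before consonant 'n') → ennomikoz.
Attach number singular -a → ennomikoza.
Attach case accusative -g → ennomikozag.
Apply vowel harmony: ennomikozag → ennomikezeg.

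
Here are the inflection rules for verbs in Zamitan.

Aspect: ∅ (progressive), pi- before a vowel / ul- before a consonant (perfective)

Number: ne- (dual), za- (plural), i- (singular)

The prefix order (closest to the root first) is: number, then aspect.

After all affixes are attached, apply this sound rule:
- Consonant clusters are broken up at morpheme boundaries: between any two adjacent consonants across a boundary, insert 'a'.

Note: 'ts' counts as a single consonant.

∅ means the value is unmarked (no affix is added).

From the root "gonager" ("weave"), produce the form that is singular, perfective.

Attach number singular i- → igonager.
Attach aspect perfective pi- (before vowel 'i') → piigonager.
Epenthesis: no change.

piigonager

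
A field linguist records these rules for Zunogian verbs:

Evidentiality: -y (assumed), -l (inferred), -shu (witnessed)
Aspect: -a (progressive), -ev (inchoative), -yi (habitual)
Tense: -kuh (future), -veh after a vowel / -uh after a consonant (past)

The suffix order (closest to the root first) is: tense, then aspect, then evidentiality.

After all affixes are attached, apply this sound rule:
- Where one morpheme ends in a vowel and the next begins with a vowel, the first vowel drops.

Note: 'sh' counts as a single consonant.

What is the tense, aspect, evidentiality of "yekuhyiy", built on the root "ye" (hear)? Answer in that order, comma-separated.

Segment: ye-kuh-yi-y.
tense: -kuh → future.
aspect: -yi → habitual.
evidentiality: -y → assumed.

future, habitual, assumed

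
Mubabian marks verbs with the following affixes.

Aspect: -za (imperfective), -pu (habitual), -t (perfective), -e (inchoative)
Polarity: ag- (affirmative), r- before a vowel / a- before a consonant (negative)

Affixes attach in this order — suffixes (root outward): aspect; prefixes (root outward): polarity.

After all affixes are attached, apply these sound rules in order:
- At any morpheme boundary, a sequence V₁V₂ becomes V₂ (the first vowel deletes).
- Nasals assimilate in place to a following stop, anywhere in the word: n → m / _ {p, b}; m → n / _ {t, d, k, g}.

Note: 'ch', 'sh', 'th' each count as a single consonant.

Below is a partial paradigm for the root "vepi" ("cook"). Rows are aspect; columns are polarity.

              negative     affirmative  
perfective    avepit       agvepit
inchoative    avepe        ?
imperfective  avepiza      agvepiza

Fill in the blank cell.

agvepe

Attach polarity affirmative ag- → agvepi.
Attach aspect inchoative -e → agvepie.
Apply vowel deletion: agvepie → agvepe.
Nasal assimilation: no change.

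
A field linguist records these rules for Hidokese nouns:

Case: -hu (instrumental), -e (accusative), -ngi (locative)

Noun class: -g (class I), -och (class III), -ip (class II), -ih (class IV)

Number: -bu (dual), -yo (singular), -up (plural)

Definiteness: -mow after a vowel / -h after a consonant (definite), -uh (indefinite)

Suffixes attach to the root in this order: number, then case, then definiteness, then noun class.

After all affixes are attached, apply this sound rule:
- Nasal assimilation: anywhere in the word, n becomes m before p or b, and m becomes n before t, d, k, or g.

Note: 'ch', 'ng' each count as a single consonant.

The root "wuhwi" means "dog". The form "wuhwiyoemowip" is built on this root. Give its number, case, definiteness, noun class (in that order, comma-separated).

singular, accusative, definite, class II

Segment: wuhwi-yo-e-mow-ip.
number: -yo → singular.
case: -e → accusative.
definiteness: -mow/h → definite.
noun class: -ip → class II.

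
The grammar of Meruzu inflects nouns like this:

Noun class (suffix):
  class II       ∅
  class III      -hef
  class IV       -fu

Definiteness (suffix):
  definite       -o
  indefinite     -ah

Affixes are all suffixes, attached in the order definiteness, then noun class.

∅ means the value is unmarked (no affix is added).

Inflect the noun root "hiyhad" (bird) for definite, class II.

hiyhado

Attach definiteness definite -o → hiyhado.
noun class = class II: zero marking, form stays hiyhado.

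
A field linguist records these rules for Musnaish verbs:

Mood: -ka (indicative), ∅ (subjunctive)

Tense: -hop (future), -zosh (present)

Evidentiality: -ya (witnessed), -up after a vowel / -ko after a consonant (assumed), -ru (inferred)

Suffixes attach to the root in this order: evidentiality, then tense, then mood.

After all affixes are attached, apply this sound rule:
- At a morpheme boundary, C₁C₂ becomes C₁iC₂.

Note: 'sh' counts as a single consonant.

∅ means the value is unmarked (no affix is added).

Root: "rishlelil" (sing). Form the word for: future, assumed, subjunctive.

Attach evidentiality assumed -ko (after consonant 'l') → rishlelilko.
Attach tense future -hop → rishlelilkohop.
mood = subjunctive: zero marking, form stays rishlelilkohop.
Apply epenthesis: rishlelilkohop → rishlelilikohop.

rishlelilikohop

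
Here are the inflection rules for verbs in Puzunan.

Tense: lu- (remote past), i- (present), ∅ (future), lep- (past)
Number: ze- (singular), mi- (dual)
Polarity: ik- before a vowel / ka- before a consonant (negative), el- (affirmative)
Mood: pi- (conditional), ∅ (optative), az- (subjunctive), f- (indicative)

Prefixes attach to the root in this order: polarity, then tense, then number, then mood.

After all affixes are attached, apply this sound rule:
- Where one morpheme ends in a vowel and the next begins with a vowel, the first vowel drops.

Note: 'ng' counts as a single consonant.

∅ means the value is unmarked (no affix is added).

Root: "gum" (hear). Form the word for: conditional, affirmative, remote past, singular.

Attach polarity affirmative el- → elgum.
Attach tense remote past lu- → luelgum.
Attach number singular ze- → zeluelgum.
Attach mood conditional pi- → pizeluelgum.
Apply vowel deletion: pizeluelgum → pizelelgum.

pizelelgum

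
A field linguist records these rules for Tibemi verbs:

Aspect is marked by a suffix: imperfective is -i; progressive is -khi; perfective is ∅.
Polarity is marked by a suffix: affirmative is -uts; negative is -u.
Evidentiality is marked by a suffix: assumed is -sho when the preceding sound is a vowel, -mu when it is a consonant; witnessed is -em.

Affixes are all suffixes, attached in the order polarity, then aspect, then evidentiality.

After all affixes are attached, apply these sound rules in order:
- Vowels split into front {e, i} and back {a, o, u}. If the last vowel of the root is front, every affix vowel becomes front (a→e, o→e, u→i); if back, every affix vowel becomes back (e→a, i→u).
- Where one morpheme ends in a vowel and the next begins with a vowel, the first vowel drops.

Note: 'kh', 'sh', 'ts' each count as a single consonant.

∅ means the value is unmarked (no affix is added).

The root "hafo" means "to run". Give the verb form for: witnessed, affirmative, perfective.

Attach polarity affirmative -uts → hafouts.
aspect = perfective: zero marking, form stays hafouts.
Attach evidentiality witnessed -em → hafoutsem.
Apply vowel harmony: hafoutsem → hafoutsam.
Apply vowel deletion: hafoutsam → hafutsam.

hafutsam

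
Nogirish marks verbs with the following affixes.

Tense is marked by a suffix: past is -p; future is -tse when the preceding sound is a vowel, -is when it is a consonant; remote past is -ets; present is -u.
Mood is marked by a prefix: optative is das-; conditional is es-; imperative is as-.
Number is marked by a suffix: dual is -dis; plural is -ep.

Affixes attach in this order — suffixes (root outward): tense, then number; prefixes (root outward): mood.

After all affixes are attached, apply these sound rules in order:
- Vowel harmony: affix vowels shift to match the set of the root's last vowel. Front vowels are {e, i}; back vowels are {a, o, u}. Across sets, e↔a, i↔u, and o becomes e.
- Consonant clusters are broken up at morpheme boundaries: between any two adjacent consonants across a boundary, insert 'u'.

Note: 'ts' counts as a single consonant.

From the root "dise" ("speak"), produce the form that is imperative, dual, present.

esudiseidis

Attach mood imperative as- → asdise.
Attach tense present -u → asdiseu.
Attach number dual -dis → asdiseudis.
Apply vowel harmony: asdiseudis → esdiseidis.
Apply epenthesis: esdiseidis → esudiseidis.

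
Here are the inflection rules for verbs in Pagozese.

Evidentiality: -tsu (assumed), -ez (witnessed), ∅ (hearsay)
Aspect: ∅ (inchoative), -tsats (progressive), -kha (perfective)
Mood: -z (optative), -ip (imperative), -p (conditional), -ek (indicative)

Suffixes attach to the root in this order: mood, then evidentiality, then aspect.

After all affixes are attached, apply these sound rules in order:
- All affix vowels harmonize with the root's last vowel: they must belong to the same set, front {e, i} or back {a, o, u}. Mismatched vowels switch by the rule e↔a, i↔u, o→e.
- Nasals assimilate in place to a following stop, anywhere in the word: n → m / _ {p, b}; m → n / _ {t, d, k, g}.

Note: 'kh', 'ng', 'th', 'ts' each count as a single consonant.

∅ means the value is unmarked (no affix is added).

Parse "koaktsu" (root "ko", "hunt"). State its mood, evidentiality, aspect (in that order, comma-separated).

indicative, assumed, inchoative

Segment: ko-ek-tsu.
mood: -ek → indicative.
evidentiality: -tsu → assumed.
aspect: ∅ → inchoative.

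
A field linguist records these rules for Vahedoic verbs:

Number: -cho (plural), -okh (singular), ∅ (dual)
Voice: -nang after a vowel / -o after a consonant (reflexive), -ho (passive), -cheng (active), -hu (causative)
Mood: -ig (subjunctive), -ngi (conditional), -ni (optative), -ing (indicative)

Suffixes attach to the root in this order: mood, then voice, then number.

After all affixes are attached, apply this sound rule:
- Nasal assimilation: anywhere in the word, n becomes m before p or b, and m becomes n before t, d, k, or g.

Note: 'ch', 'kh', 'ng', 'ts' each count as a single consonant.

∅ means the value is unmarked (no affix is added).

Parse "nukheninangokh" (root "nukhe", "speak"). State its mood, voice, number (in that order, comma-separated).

optative, reflexive, singular

Segment: nukhe-ni-nang-okh.
mood: -ni → optative.
voice: -nang/o → reflexive.
number: -okh → singular.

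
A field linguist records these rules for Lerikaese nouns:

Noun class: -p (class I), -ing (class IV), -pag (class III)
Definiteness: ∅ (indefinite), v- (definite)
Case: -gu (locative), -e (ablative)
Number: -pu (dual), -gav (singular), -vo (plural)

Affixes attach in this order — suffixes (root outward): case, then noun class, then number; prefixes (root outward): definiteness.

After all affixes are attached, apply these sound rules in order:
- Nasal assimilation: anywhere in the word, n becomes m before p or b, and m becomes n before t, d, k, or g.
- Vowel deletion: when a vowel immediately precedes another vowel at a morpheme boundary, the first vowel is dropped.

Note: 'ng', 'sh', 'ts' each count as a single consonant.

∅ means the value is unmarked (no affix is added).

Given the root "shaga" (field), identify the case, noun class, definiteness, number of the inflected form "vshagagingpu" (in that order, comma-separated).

locative, class IV, definite, dual

Segment: v-shaga-gu-ing-pu.
case: -gu → locative.
noun class: -ing → class IV.
definiteness: v- → definite.
number: -pu → dual.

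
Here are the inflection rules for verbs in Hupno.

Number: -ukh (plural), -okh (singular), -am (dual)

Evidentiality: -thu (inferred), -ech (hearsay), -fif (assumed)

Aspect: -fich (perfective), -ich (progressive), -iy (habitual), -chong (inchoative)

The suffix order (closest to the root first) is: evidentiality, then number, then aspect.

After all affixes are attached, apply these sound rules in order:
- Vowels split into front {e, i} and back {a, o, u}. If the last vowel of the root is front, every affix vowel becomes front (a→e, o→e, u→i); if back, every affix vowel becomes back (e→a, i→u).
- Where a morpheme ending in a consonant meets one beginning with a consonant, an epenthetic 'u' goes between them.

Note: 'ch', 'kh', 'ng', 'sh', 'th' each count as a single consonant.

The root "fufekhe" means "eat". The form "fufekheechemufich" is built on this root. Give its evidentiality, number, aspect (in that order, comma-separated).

hearsay, dual, perfective

Segment: fufekhe-ech-am-fich.
evidentiality: -ech → hearsay.
number: -am → dual.
aspect: -fich → perfective.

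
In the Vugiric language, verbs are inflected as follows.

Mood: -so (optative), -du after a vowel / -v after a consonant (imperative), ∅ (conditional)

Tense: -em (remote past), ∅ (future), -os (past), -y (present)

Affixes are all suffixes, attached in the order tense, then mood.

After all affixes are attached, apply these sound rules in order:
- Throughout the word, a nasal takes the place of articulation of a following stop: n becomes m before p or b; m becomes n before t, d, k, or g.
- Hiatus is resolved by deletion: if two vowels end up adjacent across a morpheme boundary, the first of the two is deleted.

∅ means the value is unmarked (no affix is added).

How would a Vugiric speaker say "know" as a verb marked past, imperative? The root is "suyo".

suyosv

Attach tense past -os → suyoos.
Attach mood imperative -v (after consonant 's') → suyoosv.
Nasal assimilation: no change.
Apply vowel deletion: suyoosv → suyosv.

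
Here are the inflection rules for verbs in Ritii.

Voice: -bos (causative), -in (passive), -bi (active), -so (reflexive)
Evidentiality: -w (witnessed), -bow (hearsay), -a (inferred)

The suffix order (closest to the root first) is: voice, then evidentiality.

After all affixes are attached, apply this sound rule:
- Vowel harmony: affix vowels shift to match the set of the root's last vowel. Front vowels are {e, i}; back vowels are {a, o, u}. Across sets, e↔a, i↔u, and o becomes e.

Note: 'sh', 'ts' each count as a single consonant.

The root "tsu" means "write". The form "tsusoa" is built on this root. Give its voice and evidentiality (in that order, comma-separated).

reflexive, inferred

Segment: tsu-so-a.
voice: -so → reflexive.
evidentiality: -a → inferred.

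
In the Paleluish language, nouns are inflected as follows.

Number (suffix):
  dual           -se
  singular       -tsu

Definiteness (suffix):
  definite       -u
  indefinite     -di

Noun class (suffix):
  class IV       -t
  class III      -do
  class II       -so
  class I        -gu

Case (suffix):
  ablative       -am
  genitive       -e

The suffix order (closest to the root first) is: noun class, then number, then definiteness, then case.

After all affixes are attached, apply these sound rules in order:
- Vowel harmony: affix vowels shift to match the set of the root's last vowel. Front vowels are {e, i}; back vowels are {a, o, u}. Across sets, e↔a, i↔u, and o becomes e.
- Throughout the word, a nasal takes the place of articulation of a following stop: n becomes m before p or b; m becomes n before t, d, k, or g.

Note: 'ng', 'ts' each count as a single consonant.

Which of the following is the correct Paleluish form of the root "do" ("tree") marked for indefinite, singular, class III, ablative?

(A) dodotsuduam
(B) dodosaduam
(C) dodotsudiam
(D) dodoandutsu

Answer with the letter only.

A

Attach noun class class III -do → dodo.
Attach number singular -tsu → dodotsu.
Attach definiteness indefinite -di → dodotsudi.
Attach case ablative -am → dodotsudiam.
Apply vowel harmony: dodotsudiam → dodotsuduam.
Nasal assimilation: no change.
So the correct form is dodotsuduam, option (A).
(D) dodoandutsu is wrong: it has the affixes in the wrong order.
(B) dodosaduam is wrong: it uses dual instead of singular for number.
(C) dodotsudiam is wrong: it fails to apply the sound rule(s).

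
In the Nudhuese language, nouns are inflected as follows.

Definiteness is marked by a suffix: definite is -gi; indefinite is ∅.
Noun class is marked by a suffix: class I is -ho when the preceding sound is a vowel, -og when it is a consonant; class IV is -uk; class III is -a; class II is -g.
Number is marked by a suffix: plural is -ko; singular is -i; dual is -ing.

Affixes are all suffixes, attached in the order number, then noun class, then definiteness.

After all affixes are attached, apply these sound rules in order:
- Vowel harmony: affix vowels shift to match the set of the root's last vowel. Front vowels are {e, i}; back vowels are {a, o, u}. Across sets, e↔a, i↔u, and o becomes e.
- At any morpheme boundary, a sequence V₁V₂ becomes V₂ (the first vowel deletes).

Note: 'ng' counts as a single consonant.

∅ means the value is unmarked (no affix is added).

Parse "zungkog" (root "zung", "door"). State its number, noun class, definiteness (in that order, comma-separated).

plural, class II, indefinite

Segment: zung-ko-g.
number: -ko → plural.
noun class: -g → class II.
definiteness: ∅ → indefinite.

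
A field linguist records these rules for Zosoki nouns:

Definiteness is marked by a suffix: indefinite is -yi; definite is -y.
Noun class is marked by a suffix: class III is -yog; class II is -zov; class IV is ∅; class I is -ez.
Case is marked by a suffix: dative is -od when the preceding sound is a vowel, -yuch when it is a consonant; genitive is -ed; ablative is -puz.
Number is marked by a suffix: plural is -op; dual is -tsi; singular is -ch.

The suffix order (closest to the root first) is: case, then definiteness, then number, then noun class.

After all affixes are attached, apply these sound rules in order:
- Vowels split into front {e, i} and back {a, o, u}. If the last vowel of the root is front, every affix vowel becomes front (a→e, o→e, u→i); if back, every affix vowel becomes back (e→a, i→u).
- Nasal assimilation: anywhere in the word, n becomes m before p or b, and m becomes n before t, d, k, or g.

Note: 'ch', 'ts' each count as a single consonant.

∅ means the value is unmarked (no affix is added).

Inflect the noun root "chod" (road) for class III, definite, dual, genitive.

Attach case genitive -ed → choded.
Attach definiteness definite -y → chodedy.
Attach number dual -tsi → chodedytsi.
Attach noun class class III -yog → chodedytsiyog.
Apply vowel harmony: chodedytsiyog → chodadytsuyog.
Nasal assimilation: no change.

chodadytsuyog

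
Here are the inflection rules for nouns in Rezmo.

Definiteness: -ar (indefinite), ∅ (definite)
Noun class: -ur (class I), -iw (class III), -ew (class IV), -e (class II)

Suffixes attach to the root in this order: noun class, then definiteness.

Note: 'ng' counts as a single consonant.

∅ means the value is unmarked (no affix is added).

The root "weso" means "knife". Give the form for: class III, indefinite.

wesoiwar

Attach noun class class III -iw → wesoiw.
Attach definiteness indefinite -ar → wesoiwar.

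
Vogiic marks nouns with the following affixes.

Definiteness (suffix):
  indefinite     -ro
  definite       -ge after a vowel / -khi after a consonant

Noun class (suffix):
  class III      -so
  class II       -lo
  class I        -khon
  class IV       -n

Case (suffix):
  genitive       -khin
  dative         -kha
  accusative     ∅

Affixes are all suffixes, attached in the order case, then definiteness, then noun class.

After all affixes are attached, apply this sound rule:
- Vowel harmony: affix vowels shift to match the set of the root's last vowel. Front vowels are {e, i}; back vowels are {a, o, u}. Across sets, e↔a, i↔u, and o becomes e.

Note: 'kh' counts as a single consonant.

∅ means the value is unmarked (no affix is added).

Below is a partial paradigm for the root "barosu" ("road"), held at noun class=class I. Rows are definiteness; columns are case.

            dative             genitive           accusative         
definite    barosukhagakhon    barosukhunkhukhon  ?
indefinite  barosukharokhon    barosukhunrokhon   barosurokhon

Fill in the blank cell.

barosugakhon

case = accusative: zero marking, form stays barosu.
Attach definiteness definite -ge (after vowel 'u') → barosuge.
Attach noun class class I -khon → barosugekhon.
Apply vowel harmony: barosugekhon → barosugakhon.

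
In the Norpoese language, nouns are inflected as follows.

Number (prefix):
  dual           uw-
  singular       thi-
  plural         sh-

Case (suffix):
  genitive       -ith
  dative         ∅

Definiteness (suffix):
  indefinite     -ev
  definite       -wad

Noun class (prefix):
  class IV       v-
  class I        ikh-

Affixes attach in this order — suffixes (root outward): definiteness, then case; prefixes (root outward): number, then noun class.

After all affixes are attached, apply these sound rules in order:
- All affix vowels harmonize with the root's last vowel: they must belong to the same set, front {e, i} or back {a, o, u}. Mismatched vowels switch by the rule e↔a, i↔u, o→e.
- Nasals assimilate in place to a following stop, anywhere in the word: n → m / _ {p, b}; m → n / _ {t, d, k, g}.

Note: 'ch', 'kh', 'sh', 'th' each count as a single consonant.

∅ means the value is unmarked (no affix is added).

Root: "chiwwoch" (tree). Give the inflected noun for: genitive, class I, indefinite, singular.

Attach definiteness indefinite -ev → chiwwochev.
Attach case genitive -ith → chiwwochevith.
Attach number singular thi- → thichiwwochevith.
Attach noun class class I ikh- → ikhthichiwwochevith.
Apply vowel harmony: ikhthichiwwochevith → ukhthuchiwwochavuth.
Nasal assimilation: no change.

ukhthuchiwwochavuth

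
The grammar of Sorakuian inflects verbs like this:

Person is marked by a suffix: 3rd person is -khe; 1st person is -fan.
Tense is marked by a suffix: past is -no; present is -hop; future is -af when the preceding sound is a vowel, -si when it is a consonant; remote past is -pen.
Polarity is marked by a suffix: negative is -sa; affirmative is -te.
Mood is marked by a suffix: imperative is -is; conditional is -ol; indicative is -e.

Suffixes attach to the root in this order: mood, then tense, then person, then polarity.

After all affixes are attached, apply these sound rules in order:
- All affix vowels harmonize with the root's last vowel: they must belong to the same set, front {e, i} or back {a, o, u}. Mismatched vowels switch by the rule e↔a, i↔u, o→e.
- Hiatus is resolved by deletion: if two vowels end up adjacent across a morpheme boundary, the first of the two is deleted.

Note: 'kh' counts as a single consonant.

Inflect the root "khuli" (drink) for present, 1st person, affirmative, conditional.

khulelhepfente

Attach mood conditional -ol → khuliol.
Attach tense present -hop → khuliolhop.
Attach person 1st person -fan → khuliolhopfan.
Attach polarity affirmative -te → khuliolhopfante.
Apply vowel harmony: khuliolhopfante → khulielhepfente.
Apply vowel deletion: khulielhepfente → khulelhepfente.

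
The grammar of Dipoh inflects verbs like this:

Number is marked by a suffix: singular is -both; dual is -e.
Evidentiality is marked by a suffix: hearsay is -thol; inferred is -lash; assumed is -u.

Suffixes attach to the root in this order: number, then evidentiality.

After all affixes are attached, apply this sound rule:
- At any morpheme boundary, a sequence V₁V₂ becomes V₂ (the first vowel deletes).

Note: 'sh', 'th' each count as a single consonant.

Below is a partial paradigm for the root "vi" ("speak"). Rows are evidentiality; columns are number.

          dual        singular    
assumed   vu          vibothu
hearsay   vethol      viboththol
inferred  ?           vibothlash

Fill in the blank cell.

velash

Attach number dual -e → vie.
Attach evidentiality inferred -lash → vielash.
Apply vowel deletion: vielash → velash.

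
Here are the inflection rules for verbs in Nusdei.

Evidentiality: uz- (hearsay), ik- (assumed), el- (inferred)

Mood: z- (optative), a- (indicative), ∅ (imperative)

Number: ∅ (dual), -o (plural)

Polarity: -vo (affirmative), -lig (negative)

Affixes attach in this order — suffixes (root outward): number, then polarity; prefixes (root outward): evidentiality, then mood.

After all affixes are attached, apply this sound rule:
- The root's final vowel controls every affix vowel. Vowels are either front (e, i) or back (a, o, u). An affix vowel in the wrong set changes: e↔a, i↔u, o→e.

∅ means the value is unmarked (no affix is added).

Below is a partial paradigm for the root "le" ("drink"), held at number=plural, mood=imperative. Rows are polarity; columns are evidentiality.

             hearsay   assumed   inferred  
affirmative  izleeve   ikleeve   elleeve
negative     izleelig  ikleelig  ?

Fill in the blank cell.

Attach number plural -o → leo.
Attach polarity negative -lig → leolig.
Attach evidentiality inferred el- → elleolig.
mood = imperative: zero marking, form stays elleolig.
Apply vowel harmony: elleolig → elleelig.

elleelig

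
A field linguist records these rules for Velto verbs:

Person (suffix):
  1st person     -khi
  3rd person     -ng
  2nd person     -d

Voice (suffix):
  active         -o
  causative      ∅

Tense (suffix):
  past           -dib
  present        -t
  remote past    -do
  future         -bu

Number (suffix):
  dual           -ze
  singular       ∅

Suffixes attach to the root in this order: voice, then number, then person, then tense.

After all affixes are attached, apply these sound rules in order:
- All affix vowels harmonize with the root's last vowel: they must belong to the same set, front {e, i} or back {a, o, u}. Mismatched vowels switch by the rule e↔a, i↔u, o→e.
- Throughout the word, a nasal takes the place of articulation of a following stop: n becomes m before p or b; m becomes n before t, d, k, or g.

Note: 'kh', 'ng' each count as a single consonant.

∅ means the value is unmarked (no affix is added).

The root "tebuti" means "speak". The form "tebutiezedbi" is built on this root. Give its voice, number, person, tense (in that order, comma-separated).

active, dual, 2nd person, future

Segment: tebuti-o-ze-d-bu.
voice: -o → active.
number: -ze → dual.
person: -d → 2nd person.
tense: -bu → future.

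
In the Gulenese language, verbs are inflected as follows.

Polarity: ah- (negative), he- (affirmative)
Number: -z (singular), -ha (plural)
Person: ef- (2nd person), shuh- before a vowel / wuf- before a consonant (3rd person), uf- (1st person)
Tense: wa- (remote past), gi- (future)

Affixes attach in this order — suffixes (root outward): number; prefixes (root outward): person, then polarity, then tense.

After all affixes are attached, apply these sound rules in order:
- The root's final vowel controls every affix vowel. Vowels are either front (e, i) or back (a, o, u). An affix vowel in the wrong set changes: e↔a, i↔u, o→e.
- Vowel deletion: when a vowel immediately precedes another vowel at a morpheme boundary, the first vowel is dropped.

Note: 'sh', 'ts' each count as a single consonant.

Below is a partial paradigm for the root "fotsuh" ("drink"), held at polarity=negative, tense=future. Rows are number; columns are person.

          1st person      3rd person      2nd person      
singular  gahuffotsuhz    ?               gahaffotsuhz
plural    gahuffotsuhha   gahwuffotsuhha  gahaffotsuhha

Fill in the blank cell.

gahwuffotsuhz

Attach person 3rd person wuf- (before consonant 'f') → wuffotsuh.
Attach polarity negative ah- → ahwuffotsuh.
Attach number singular -z → ahwuffotsuhz.
Attach tense future gi- → giahwuffotsuhz.
Apply vowel harmony: giahwuffotsuhz → guahwuffotsuhz.
Apply vowel deletion: guahwuffotsuhz → gahwuffotsuhz.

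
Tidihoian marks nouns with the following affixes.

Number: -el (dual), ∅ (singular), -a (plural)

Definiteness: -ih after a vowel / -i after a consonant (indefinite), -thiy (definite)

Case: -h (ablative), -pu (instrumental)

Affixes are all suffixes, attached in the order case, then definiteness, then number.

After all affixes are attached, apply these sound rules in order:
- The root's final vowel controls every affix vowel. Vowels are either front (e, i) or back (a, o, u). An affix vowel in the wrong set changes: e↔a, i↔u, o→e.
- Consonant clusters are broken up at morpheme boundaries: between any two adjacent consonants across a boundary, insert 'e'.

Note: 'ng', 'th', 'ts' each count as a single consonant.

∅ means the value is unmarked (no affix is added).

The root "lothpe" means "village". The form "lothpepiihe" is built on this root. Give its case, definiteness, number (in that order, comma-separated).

instrumental, indefinite, plural

Segment: lothpe-pu-ih-a.
case: -pu → instrumental.
definiteness: -ih/i → indefinite.
number: -a → plural.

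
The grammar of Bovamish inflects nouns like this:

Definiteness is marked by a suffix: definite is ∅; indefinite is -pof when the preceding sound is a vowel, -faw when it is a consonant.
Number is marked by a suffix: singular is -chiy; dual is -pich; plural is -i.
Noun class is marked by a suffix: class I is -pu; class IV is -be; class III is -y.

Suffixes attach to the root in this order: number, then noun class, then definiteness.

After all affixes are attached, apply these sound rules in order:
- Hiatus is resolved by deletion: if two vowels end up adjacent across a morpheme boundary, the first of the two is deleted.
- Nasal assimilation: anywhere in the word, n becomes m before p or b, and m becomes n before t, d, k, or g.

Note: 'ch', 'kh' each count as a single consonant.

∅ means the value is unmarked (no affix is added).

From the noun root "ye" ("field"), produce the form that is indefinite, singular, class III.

yechiyyfaw

Attach number singular -chiy → yechiy.
Attach noun class class III -y → yechiyy.
Attach definiteness indefinite -faw (after consonant 'y') → yechiyyfaw.
Vowel deletion: no change.
Nasal assimilation: no change.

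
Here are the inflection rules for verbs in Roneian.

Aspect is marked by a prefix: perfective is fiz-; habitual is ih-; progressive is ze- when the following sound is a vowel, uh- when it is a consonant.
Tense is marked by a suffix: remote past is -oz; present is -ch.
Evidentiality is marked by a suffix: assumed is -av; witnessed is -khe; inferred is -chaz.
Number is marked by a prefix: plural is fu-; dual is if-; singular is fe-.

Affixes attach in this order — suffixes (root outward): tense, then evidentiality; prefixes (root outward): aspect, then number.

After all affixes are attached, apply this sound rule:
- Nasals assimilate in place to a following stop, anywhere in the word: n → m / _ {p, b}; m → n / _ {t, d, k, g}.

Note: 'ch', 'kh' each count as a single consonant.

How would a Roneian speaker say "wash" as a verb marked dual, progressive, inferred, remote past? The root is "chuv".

ifuhchuvozchaz

Attach tense remote past -oz → chuvoz.
Attach aspect progressive uh- (before consonant 'ch') → uhchuvoz.
Attach evidentiality inferred -chaz → uhchuvozchaz.
Attach number dual if- → ifuhchuvozchaz.
Nasal assimilation: no change.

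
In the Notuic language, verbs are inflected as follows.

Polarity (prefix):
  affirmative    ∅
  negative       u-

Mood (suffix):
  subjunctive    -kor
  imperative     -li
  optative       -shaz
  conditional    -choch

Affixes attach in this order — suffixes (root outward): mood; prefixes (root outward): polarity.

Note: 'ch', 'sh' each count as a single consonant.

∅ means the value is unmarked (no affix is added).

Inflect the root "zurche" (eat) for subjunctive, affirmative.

zurchekor

Attach mood subjunctive -kor → zurchekor.
polarity = affirmative: zero marking, form stays zurchekor.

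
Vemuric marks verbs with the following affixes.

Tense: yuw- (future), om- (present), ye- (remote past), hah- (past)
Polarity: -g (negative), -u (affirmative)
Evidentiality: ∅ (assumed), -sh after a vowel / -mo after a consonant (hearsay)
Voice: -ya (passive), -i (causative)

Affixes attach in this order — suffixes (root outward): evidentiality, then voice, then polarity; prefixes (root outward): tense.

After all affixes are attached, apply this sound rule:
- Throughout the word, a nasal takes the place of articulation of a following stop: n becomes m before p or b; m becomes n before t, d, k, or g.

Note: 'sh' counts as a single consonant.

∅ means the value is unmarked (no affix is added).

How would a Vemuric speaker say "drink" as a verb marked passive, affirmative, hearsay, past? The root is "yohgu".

Attach evidentiality hearsay -sh (after vowel 'u') → yohgush.
Attach voice passive -ya → yohgushya.
Attach tense past hah- → hahyohgushya.
Attach polarity affirmative -u → hahyohgushyau.
Nasal assimilation: no change.

hahyohgushyau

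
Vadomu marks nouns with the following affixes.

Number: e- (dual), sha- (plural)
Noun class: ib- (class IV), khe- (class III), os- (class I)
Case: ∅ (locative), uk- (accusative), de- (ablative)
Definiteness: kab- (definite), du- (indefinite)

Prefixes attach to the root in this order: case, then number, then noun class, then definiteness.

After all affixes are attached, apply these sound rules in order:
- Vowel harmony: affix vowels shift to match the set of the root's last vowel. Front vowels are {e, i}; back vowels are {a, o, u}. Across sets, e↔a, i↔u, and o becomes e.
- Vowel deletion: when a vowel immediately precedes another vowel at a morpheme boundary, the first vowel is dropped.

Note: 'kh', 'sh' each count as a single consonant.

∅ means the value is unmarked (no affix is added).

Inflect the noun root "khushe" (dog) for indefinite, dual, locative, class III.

case = locative: zero marking, form stays khushe.
Attach number dual e- → ekhushe.
Attach noun class class III khe- → kheekhushe.
Attach definiteness indefinite du- → dukheekhushe.
Apply vowel harmony: dukheekhushe → dikheekhushe.
Apply vowel deletion: dikheekhushe → dikhekhushe.

dikhekhushe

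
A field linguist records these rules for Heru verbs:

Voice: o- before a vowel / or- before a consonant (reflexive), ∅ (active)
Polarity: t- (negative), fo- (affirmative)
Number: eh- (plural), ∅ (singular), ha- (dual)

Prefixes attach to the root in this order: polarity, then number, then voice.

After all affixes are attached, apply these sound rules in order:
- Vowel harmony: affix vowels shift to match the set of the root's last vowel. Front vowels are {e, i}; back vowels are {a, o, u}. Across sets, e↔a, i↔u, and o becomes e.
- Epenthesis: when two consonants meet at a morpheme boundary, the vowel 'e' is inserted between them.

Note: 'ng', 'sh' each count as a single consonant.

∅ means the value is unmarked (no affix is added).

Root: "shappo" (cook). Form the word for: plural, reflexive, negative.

oaheteshappo

Attach polarity negative t- → tshappo.
Attach number plural eh- → ehtshappo.
Attach voice reflexive o- (before vowel 'e') → oehtshappo.
Apply vowel harmony: oehtshappo → oahtshappo.
Apply epenthesis: oahtshappo → oaheteshappo.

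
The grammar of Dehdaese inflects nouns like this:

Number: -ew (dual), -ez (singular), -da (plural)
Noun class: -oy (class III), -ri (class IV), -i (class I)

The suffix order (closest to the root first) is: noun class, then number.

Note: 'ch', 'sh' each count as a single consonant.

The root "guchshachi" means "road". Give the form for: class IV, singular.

Attach noun class class IV -ri → guchshachiri.
Attach number singular -ez → guchshachiriez.

guchshachiriez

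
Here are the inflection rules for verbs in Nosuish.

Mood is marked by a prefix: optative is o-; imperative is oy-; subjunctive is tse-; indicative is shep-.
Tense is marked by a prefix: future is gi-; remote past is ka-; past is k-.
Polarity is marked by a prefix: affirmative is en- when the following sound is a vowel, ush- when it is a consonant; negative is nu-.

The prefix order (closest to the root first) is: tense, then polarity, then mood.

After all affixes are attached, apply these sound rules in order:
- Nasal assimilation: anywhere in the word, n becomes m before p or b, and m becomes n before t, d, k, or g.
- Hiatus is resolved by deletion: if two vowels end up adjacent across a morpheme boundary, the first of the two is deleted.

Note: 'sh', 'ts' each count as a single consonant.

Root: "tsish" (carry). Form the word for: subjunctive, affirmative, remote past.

tsushkatsish

Attach tense remote past ka- → katsish.
Attach polarity affirmative ush- (before consonant 'k') → ushkatsish.
Attach mood subjunctive tse- → tseushkatsish.
Nasal assimilation: no change.
Apply vowel deletion: tseushkatsish → tsushkatsish.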